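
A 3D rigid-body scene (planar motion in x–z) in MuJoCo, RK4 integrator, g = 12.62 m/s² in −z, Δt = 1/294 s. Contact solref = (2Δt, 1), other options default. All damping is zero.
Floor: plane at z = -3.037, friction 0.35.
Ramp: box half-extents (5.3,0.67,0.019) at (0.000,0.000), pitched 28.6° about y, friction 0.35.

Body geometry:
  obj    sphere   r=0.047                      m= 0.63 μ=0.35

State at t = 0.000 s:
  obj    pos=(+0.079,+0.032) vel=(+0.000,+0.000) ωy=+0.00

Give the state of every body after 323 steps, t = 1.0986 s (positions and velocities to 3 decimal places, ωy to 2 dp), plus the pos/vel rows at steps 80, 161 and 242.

State at t = 1.0986 s:
  obj    pos=(+2.366,-1.215) vel=(+4.162,-2.269) ωy=+100.86

Key-timestep trajectory:
   step    t(s)  obj.x    obj.z    obj.vx   obj.vz 
     80  0.2721   +0.219  -0.044  +1.031  -0.562
    161  0.5476   +0.647  -0.278  +2.075  -1.131
    242  0.8231   +1.363  -0.668  +3.119  -1.700


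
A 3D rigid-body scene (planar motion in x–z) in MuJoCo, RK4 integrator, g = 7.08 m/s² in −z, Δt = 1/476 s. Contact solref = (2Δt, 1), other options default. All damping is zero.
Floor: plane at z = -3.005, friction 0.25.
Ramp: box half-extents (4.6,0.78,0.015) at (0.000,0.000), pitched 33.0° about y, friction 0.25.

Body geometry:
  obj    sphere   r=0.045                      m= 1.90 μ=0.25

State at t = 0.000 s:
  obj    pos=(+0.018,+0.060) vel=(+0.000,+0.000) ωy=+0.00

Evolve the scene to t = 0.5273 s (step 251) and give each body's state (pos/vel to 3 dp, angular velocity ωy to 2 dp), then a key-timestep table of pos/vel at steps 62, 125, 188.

State at t = 0.5273 s:
  obj    pos=(+0.339,-0.149) vel=(+1.218,-0.791) ωy=+32.27

Key-timestep trajectory:
   step    t(s)  obj.x    obj.z    obj.vx   obj.vz 
     62  0.1303   +0.038  +0.047  +0.301  -0.195
    125  0.2626   +0.098  +0.008  +0.607  -0.394
    188  0.3950   +0.198  -0.057  +0.912  -0.593


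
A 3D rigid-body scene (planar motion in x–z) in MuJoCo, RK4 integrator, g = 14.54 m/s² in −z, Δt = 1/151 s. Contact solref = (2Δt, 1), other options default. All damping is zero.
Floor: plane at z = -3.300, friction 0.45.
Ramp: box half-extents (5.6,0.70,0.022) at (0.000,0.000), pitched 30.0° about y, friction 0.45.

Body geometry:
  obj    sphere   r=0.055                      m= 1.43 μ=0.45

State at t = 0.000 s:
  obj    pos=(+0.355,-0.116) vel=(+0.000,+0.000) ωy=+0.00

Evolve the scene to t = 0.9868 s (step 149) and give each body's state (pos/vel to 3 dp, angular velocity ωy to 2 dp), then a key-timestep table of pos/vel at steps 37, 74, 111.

State at t = 0.9868 s:
  obj    pos=(+2.544,-1.380) vel=(+4.437,-2.562) ωy=+93.15

Key-timestep trajectory:
   step    t(s)  obj.x    obj.z    obj.vx   obj.vz 
     37  0.2450   +0.490  -0.194  +1.102  -0.636
     74  0.4901   +0.895  -0.428  +2.204  -1.272
    111  0.7351   +1.570  -0.818  +3.306  -1.909


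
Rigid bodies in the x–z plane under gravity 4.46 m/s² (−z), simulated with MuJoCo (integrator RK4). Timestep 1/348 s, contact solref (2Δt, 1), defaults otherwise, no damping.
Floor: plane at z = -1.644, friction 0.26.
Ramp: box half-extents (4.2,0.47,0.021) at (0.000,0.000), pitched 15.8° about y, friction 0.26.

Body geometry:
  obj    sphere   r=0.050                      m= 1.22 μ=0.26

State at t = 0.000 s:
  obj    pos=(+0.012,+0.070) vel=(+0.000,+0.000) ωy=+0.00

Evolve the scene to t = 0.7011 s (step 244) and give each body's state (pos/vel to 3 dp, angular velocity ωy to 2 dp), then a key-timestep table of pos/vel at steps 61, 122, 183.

State at t = 0.7011 s:
  obj    pos=(+0.217,+0.012) vel=(+0.585,-0.166) ωy=+12.16

Key-timestep trajectory:
   step    t(s)  obj.x    obj.z    obj.vx   obj.vz 
     61  0.1753   +0.025  +0.067  +0.146  -0.041
    122  0.3506   +0.063  +0.056  +0.293  -0.083
    183  0.5259   +0.128  +0.038  +0.439  -0.124


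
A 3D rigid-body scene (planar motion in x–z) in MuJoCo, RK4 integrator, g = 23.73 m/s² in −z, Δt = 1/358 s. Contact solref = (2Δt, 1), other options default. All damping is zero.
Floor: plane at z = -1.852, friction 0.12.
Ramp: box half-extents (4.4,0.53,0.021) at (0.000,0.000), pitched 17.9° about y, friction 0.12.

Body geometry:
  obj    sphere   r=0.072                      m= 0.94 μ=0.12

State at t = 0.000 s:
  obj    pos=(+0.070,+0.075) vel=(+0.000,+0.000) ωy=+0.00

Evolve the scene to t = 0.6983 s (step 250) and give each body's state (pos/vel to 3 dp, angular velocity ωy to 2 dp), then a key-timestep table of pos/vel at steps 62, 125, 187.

State at t = 0.6983 s:
  obj    pos=(+1.279,-0.315) vel=(+3.462,-1.118) ωy=+50.52

Key-timestep trajectory:
   step    t(s)  obj.x    obj.z    obj.vx   obj.vz 
     62  0.1732   +0.144  +0.051  +0.859  -0.277
    125  0.3492   +0.372  -0.023  +1.731  -0.559
    187  0.5223   +0.746  -0.143  +2.590  -0.836


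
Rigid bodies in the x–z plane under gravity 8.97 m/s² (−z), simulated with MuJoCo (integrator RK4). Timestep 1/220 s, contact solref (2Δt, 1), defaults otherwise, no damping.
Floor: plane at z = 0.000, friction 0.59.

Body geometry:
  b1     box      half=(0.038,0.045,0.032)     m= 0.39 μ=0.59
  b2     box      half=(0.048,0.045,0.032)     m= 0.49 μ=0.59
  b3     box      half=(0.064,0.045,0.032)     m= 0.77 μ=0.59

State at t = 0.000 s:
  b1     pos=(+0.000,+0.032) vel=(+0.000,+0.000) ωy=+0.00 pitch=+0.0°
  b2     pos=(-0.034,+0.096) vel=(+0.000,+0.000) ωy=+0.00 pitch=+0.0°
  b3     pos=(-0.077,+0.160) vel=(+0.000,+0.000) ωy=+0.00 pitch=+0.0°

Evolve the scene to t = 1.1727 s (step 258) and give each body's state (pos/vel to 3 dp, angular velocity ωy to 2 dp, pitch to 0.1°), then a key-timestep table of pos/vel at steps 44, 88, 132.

State at t = 1.1727 s:
  b1     pos=(+0.000,+0.032) vel=(+0.000,+0.000) ωy=+0.00 pitch=+0.0°
  b2     pos=(-0.080,+0.048) vel=(+0.000,+0.000) ωy=+0.00 pitch=-90.0°
  b3     pos=(-0.284,+0.032) vel=(+0.000,+0.000) ωy=+0.00 pitch=+180.0°

Key-timestep trajectory:
   step    t(s)  b1.x    b1.z    b1.vx   b1.vz   b2.x    b2.z    b2.vx   b2.vz   b3.x    b3.z    b3.vx   b3.vz 
     44  0.2000   +0.000  +0.032  +0.000  +0.000   -0.052  +0.093  -0.212  -0.101   -0.125  +0.121  -0.431  -0.624
     88  0.4000   +0.000  +0.032  +0.000  +0.000   -0.080  +0.048  +0.000  +0.000   -0.201  +0.070  -0.229  +0.054
    132  0.6000   +0.000  +0.032  +0.000  +0.000   -0.080  +0.048  +0.000  +0.000   -0.240  +0.068  -0.264  -0.086


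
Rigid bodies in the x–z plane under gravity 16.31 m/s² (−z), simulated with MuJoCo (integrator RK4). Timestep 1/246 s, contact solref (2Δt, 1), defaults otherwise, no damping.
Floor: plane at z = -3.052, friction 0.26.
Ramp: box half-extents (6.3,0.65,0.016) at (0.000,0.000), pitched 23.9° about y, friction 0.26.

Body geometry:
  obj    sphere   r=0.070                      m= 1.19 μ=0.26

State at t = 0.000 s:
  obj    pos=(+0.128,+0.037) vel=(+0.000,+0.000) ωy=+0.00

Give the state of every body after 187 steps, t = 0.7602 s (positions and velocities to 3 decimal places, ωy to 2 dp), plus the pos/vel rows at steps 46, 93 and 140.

State at t = 0.7602 s:
  obj    pos=(+1.375,-0.515) vel=(+3.280,-1.454) ωy=+51.25

Key-timestep trajectory:
   step    t(s)  obj.x    obj.z    obj.vx   obj.vz 
     46  0.1870   +0.204  +0.004  +0.807  -0.358
     93  0.3780   +0.437  -0.099  +1.632  -0.723
    140  0.5691   +0.827  -0.272  +2.456  -1.088


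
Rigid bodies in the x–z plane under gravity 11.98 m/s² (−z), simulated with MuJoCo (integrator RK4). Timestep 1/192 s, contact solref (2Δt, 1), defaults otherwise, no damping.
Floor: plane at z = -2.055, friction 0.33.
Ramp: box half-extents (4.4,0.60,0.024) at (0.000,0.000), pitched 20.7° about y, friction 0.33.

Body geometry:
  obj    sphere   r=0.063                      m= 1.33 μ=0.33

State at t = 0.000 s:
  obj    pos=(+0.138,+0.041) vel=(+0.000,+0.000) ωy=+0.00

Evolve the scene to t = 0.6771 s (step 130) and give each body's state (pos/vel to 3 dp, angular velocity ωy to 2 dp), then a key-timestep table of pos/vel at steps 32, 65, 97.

State at t = 0.6771 s:
  obj    pos=(+0.787,-0.204) vel=(+1.916,-0.724) ωy=+32.50

Key-timestep trajectory:
   step    t(s)  obj.x    obj.z    obj.vx   obj.vz 
     32  0.1667   +0.177  +0.026  +0.472  -0.178
     65  0.3385   +0.300  -0.020  +0.958  -0.362
     97  0.5052   +0.499  -0.096  +1.430  -0.540


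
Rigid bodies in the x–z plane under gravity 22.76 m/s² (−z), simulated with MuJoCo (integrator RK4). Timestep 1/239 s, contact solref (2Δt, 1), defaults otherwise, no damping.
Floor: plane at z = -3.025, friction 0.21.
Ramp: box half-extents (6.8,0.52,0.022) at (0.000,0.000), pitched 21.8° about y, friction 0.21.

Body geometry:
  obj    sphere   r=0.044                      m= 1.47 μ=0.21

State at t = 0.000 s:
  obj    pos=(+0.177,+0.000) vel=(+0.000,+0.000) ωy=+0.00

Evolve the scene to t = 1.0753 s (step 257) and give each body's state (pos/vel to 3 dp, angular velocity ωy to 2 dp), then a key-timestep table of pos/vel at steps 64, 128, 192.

State at t = 1.0753 s:
  obj    pos=(+3.418,-1.296) vel=(+6.028,-2.411) ωy=+147.53

Key-timestep trajectory:
   step    t(s)  obj.x    obj.z    obj.vx   obj.vz 
     64  0.2678   +0.378  -0.080  +1.501  -0.600
    128  0.5356   +0.981  -0.321  +3.002  -1.201
    192  0.8033   +1.986  -0.723  +4.503  -1.801


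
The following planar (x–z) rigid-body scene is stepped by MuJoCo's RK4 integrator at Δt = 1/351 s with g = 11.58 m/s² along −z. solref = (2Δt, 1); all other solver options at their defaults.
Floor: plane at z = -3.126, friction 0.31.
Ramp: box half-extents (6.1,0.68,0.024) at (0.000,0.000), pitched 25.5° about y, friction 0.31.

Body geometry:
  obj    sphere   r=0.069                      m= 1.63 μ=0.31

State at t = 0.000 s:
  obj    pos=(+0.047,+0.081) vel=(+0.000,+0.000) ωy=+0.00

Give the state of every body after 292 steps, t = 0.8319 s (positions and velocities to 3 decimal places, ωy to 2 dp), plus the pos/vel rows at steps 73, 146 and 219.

State at t = 0.8319 s:
  obj    pos=(+1.159,-0.450) vel=(+2.674,-1.275) ωy=+42.93

Key-timestep trajectory:
   step    t(s)  obj.x    obj.z    obj.vx   obj.vz 
     73  0.2080   +0.116  +0.047  +0.669  -0.319
    146  0.4160   +0.325  -0.052  +1.337  -0.638
    219  0.6239   +0.673  -0.218  +2.005  -0.957


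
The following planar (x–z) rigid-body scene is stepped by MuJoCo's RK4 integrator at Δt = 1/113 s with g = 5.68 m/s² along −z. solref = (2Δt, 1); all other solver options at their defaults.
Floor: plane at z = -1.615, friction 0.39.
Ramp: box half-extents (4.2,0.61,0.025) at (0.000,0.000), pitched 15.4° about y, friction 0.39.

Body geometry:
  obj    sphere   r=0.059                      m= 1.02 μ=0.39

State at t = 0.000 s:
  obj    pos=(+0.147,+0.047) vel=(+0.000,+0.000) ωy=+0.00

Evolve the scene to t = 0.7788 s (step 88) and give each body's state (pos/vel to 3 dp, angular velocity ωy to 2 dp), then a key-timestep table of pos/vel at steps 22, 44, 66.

State at t = 0.7788 s:
  obj    pos=(+0.462,-0.040) vel=(+0.809,-0.223) ωy=+14.22

Key-timestep trajectory:
   step    t(s)  obj.x    obj.z    obj.vx   obj.vz 
     22  0.1947   +0.167  +0.041  +0.202  -0.056
     44  0.3894   +0.226  +0.025  +0.404  -0.111
     66  0.5841   +0.324  -0.002  +0.607  -0.167


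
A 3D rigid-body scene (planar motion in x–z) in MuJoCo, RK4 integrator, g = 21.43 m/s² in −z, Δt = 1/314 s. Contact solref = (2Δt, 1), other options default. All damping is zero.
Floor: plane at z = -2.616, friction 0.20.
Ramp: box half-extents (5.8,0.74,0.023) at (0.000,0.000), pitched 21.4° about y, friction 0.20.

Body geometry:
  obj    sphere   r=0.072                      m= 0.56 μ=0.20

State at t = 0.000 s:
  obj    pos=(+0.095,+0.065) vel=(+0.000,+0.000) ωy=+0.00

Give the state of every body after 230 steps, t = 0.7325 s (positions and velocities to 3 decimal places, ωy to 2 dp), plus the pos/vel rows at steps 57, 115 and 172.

State at t = 0.7325 s:
  obj    pos=(+1.490,-0.482) vel=(+3.809,-1.493) ωy=+56.81

Key-timestep trajectory:
   step    t(s)  obj.x    obj.z    obj.vx   obj.vz 
     57  0.1815   +0.181  +0.031  +0.944  -0.370
    115  0.3662   +0.444  -0.072  +1.905  -0.746
    172  0.5478   +0.875  -0.241  +2.849  -1.116


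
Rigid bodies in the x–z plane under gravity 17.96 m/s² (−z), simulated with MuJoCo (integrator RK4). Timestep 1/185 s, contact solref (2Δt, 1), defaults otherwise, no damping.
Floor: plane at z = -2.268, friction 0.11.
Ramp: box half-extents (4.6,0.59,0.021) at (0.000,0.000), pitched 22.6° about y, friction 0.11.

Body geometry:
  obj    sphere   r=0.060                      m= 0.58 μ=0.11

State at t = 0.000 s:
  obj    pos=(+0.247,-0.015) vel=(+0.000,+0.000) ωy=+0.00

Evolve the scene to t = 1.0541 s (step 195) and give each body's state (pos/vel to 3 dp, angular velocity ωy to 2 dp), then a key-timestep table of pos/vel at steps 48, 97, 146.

State at t = 1.0541 s:
  obj    pos=(+2.851,-1.099) vel=(+4.944,-2.048) ωy=+80.09

Key-timestep trajectory:
   step    t(s)  obj.x    obj.z    obj.vx   obj.vz 
     48  0.2595   +0.405  -0.081  +1.217  -0.503
     97  0.5243   +0.891  -0.283  +2.461  -1.012
    146  0.7892   +1.707  -0.623  +3.696  -1.553


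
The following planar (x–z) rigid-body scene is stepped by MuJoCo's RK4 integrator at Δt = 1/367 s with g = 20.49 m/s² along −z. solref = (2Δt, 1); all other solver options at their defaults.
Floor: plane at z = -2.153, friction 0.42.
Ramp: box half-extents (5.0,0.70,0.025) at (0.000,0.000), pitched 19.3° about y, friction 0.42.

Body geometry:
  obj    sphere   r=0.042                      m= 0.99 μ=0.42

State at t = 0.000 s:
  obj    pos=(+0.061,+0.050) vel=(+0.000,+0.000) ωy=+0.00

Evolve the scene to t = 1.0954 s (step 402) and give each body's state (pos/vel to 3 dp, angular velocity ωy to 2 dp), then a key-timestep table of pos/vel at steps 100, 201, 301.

State at t = 1.0954 s:
  obj    pos=(+2.800,-0.910) vel=(+5.001,-1.751) ωy=+126.15

Key-timestep trajectory:
   step    t(s)  obj.x    obj.z    obj.vx   obj.vz 
    100  0.2725   +0.230  -0.010  +1.244  -0.436
    201  0.5477   +0.746  -0.190  +2.500  -0.876
    301  0.8202   +1.596  -0.488  +3.744  -1.311


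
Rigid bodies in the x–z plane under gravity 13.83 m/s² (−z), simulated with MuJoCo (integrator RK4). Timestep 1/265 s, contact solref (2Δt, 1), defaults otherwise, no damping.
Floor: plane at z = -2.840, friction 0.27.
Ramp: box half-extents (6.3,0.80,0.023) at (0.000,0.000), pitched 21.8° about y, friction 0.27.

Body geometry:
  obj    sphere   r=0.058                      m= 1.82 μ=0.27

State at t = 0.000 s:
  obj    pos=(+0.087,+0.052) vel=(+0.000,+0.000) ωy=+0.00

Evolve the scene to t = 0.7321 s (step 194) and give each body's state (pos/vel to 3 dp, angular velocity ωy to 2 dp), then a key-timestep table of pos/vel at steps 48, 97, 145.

State at t = 0.7321 s:
  obj    pos=(+1.000,-0.313) vel=(+2.494,-0.997) ωy=+46.30

Key-timestep trajectory:
   step    t(s)  obj.x    obj.z    obj.vx   obj.vz 
     48  0.1811   +0.143  +0.030  +0.617  -0.247
     97  0.3660   +0.315  -0.039  +1.247  -0.499
    145  0.5472   +0.597  -0.152  +1.864  -0.745


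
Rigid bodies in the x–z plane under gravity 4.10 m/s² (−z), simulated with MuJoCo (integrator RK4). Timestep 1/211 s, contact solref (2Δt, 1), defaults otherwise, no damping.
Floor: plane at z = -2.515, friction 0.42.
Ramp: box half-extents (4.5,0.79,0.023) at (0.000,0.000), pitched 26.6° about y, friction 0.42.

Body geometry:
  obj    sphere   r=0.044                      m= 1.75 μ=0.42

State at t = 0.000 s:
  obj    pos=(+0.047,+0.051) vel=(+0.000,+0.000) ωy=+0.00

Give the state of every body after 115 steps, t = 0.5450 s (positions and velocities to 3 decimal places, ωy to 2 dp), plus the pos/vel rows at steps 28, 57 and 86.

State at t = 0.5450 s:
  obj    pos=(+0.221,-0.036) vel=(+0.639,-0.320) ωy=+16.24

Key-timestep trajectory:
   step    t(s)  obj.x    obj.z    obj.vx   obj.vz 
     28  0.1327   +0.057  +0.046  +0.156  -0.078
     57  0.2701   +0.090  +0.030  +0.317  -0.159
     86  0.4076   +0.145  +0.003  +0.478  -0.239


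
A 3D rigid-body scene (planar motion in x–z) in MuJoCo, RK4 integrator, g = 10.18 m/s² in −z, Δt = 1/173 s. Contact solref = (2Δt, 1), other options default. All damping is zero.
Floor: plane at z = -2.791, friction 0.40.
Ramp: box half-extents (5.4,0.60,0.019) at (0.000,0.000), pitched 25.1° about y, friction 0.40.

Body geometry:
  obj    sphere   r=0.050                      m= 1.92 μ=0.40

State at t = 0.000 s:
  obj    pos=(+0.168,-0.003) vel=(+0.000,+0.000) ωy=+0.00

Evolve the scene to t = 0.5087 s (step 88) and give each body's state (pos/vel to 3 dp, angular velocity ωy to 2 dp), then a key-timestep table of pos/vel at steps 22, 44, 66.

State at t = 0.5087 s:
  obj    pos=(+0.530,-0.172) vel=(+1.421,-0.666) ωy=+31.37

Key-timestep trajectory:
   step    t(s)  obj.x    obj.z    obj.vx   obj.vz 
     22  0.1272   +0.191  -0.013  +0.355  -0.166
     44  0.2543   +0.259  -0.045  +0.711  -0.333
     66  0.3815   +0.371  -0.098  +1.066  -0.499


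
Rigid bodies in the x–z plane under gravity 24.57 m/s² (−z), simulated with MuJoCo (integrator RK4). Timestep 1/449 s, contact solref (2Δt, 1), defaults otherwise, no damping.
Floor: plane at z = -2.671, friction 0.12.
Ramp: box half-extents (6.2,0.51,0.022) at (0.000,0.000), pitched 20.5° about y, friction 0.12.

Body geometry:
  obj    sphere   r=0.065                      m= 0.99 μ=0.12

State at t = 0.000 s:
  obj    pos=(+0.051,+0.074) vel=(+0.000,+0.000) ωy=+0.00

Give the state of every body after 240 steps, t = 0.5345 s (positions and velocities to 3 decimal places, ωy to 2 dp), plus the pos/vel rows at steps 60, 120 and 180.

State at t = 0.5345 s:
  obj    pos=(+0.874,-0.234) vel=(+3.077,-1.151) ωy=+50.53

Key-timestep trajectory:
   step    t(s)  obj.x    obj.z    obj.vx   obj.vz 
     60  0.1336   +0.102  +0.055  +0.770  -0.288
    120  0.2673   +0.257  -0.003  +1.539  -0.575
    180  0.4009   +0.514  -0.099  +2.308  -0.863


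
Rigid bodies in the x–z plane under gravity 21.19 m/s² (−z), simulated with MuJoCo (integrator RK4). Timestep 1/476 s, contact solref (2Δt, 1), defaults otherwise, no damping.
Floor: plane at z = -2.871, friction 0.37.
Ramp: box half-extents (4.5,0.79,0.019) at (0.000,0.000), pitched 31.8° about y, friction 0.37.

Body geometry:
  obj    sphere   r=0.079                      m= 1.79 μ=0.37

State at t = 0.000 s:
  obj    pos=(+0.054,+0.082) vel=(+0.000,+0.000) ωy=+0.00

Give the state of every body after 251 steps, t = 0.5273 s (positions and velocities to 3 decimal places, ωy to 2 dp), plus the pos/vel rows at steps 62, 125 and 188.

State at t = 0.5273 s:
  obj    pos=(+0.996,-0.503) vel=(+3.575,-2.216) ωy=+53.23

Key-timestep trajectory:
   step    t(s)  obj.x    obj.z    obj.vx   obj.vz 
     62  0.1303   +0.111  +0.046  +0.883  -0.548
    125  0.2626   +0.288  -0.063  +1.780  -1.104
    188  0.3950   +0.583  -0.246  +2.677  -1.660


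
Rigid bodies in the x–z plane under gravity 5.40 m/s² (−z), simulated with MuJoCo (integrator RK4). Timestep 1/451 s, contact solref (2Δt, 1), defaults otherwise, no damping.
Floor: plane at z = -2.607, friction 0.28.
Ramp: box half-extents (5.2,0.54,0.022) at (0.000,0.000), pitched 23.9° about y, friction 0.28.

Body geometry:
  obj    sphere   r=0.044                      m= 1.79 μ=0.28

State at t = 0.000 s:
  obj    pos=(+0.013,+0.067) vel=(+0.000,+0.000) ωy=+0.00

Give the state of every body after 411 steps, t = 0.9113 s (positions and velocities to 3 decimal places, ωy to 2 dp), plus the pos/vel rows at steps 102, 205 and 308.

State at t = 0.9113 s:
  obj    pos=(+0.606,-0.196) vel=(+1.302,-0.577) ωy=+32.36

Key-timestep trajectory:
   step    t(s)  obj.x    obj.z    obj.vx   obj.vz 
    102  0.2262   +0.049  +0.050  +0.323  -0.143
    205  0.4545   +0.160  +0.001  +0.649  -0.288
    308  0.6829   +0.346  -0.081  +0.976  -0.432


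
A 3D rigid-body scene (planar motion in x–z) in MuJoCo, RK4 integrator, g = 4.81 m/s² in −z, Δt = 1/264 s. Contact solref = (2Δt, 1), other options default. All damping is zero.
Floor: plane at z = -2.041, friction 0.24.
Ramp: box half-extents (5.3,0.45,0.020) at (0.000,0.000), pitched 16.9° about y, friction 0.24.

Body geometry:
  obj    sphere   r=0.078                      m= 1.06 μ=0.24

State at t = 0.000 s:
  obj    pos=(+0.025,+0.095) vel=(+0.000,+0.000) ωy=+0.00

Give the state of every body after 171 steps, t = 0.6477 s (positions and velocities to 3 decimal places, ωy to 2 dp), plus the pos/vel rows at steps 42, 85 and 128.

State at t = 0.6477 s:
  obj    pos=(+0.225,+0.034) vel=(+0.619,-0.188) ωy=+8.29

Key-timestep trajectory:
   step    t(s)  obj.x    obj.z    obj.vx   obj.vz 
     42  0.1591   +0.037  +0.091  +0.152  -0.046
     85  0.3220   +0.075  +0.080  +0.308  -0.093
    128  0.4848   +0.137  +0.061  +0.463  -0.141


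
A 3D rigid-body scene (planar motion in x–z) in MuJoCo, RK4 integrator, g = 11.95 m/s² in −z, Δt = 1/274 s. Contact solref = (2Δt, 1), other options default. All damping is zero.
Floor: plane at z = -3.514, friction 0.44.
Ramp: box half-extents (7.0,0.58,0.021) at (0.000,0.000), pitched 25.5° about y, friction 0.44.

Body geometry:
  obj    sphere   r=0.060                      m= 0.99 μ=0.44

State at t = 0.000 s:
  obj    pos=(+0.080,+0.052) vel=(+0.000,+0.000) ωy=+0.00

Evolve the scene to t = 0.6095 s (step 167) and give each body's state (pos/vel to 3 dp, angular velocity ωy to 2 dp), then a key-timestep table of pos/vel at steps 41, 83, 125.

State at t = 0.6095 s:
  obj    pos=(+0.696,-0.242) vel=(+2.022,-0.964) ωy=+37.32

Key-timestep trajectory:
   step    t(s)  obj.x    obj.z    obj.vx   obj.vz 
     41  0.1496   +0.117  +0.034  +0.496  -0.237
     83  0.3029   +0.232  -0.021  +1.005  -0.479
    125  0.4562   +0.425  -0.113  +1.513  -0.722


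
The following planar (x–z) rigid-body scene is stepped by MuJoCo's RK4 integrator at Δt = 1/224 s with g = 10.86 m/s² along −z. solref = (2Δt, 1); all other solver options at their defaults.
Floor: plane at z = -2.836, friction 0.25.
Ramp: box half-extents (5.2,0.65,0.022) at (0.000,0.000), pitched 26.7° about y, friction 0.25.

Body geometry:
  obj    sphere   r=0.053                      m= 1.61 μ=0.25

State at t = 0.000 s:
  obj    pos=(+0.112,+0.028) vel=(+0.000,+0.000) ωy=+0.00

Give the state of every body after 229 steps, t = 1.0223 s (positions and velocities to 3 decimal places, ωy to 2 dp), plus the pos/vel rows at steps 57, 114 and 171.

State at t = 1.0223 s:
  obj    pos=(+1.739,-0.791) vel=(+3.183,-1.601) ωy=+67.22

Key-timestep trajectory:
   step    t(s)  obj.x    obj.z    obj.vx   obj.vz 
     57  0.2545   +0.213  -0.023  +0.793  -0.399
    114  0.5089   +0.515  -0.175  +1.585  -0.797
    171  0.7634   +1.019  -0.429  +2.377  -1.196


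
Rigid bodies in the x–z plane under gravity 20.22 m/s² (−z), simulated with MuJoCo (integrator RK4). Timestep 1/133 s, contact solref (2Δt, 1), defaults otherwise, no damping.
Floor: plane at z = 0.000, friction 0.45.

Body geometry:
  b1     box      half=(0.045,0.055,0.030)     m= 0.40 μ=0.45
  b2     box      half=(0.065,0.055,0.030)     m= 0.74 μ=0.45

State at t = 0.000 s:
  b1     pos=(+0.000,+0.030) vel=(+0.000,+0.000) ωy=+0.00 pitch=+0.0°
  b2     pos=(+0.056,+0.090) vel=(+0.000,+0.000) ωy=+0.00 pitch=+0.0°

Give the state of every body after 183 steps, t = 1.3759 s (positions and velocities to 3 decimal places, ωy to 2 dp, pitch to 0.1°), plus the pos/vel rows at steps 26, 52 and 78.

State at t = 1.3759 s:
  b1     pos=(+0.000,+0.030) vel=(+0.000,+0.000) ωy=+0.00 pitch=+0.0°
  b2     pos=(+0.122,+0.065) vel=(+0.000,+0.000) ωy=+0.00 pitch=+90.0°

Key-timestep trajectory:
   step    t(s)  b1.x    b1.z    b1.vx   b1.vz   b2.x    b2.z    b2.vx   b2.vz 
     26  0.1955   +0.000  +0.030  +0.000  +0.000   +0.096  +0.071  +0.288  +0.011
     52  0.3910   +0.000  +0.030  +0.000  +0.000   +0.136  +0.070  -0.093  -0.021
     78  0.5865   +0.000  +0.030  +0.000  +0.000   +0.123  +0.065  +0.188  -0.024


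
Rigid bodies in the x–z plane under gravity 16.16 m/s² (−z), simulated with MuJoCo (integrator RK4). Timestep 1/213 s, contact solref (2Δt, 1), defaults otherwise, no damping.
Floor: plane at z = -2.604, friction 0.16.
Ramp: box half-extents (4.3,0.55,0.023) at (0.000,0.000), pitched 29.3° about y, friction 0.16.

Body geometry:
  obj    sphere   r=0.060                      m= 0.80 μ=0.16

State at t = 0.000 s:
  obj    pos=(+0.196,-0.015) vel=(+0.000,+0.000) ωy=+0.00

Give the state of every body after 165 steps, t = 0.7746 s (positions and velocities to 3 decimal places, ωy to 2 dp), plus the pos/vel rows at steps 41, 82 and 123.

State at t = 0.7746 s:
  obj    pos=(+1.676,-0.846) vel=(+3.822,-2.140) ωy=+72.70

Key-timestep trajectory:
   step    t(s)  obj.x    obj.z    obj.vx   obj.vz 
     41  0.1925   +0.288  -0.066  +0.951  -0.530
     82  0.3850   +0.562  -0.220  +1.901  -1.063
    123  0.5775   +1.019  -0.477  +2.848  -1.600


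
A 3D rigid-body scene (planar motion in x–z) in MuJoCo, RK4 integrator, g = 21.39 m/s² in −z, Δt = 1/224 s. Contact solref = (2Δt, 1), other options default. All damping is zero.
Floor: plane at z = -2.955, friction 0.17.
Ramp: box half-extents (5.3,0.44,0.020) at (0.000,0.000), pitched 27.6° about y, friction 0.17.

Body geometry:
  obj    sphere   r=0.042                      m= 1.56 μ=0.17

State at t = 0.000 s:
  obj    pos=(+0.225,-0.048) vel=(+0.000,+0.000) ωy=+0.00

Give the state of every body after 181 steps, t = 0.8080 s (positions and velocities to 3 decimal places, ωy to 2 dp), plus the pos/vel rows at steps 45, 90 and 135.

State at t = 0.8080 s:
  obj    pos=(+2.273,-1.119) vel=(+5.069,-2.650) ωy=+136.14

Key-timestep trajectory:
   step    t(s)  obj.x    obj.z    obj.vx   obj.vz 
     45  0.2009   +0.352  -0.114  +1.261  -0.659
     90  0.4018   +0.732  -0.313  +2.521  -1.318
    135  0.6027   +1.365  -0.643  +3.781  -1.977


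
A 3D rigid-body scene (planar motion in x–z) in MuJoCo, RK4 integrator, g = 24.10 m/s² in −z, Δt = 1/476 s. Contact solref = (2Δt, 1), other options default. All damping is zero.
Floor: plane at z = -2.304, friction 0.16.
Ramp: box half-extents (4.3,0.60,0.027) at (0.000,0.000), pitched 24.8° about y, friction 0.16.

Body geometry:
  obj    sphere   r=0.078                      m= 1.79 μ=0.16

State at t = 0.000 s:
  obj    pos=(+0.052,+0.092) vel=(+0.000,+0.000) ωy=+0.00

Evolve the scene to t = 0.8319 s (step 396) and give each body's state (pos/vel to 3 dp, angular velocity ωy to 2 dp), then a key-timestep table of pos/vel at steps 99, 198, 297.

State at t = 0.8319 s:
  obj    pos=(+2.320,-0.957) vel=(+5.453,-2.520) ωy=+77.00

Key-timestep trajectory:
   step    t(s)  obj.x    obj.z    obj.vx   obj.vz 
     99  0.2080   +0.194  +0.026  +1.364  -0.630
    198  0.4160   +0.619  -0.170  +2.727  -1.260
    297  0.6239   +1.328  -0.498  +4.090  -1.890


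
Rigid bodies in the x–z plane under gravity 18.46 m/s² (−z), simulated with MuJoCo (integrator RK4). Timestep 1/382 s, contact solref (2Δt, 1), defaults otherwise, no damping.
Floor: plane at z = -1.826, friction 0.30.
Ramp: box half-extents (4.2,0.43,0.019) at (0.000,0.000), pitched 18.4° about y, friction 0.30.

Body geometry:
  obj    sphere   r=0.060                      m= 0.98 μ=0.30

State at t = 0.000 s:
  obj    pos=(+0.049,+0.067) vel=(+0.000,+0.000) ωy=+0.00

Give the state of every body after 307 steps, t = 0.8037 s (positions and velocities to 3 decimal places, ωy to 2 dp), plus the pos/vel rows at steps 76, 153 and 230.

State at t = 0.8037 s:
  obj    pos=(+1.324,-0.357) vel=(+3.174,-1.056) ωy=+55.74

Key-timestep trajectory:
   step    t(s)  obj.x    obj.z    obj.vx   obj.vz 
     76  0.1990   +0.127  +0.041  +0.786  -0.261
    153  0.4005   +0.366  -0.038  +1.582  -0.526
    230  0.6021   +0.765  -0.171  +2.378  -0.791


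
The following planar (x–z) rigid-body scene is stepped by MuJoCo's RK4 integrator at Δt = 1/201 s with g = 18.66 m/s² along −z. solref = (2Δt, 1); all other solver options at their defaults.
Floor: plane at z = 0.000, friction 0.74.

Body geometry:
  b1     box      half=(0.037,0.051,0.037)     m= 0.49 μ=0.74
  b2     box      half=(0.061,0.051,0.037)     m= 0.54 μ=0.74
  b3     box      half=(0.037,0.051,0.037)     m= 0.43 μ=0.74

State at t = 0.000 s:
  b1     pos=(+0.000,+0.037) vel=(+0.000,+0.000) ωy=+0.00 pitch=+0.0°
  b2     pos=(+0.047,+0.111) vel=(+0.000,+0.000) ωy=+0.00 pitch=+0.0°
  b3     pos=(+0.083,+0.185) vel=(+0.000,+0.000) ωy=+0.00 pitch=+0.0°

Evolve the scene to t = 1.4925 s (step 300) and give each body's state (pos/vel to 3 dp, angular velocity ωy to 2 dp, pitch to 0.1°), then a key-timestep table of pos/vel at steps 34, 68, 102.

State at t = 1.4925 s:
  b1     pos=(+0.000,+0.037) vel=(+0.000,+0.000) ωy=+0.00 pitch=+0.0°
  b2     pos=(+0.103,+0.061) vel=(+0.000,+0.000) ωy=+0.00 pitch=+90.0°
  b3     pos=(+0.200,+0.037) vel=(+0.000,+0.000) ωy=+0.00 pitch=+90.0°

Key-timestep trajectory:
   step    t(s)  b1.x    b1.z    b1.vx   b1.vz   b2.x    b2.z    b2.vx   b2.vz   b3.x    b3.z    b3.vx   b3.vz 
     34  0.1692   +0.000  +0.037  +0.000  +0.000   +0.078  +0.077  +0.313  -0.877   +0.166  +0.087  +0.746  -1.752
     68  0.3383   +0.000  +0.037  +0.000  +0.000   +0.127  +0.070  +0.004  +0.000   +0.217  +0.048  -0.172  -0.073
    102  0.5075   +0.000  +0.037  +0.000  +0.000   +0.097  +0.064  -0.022  +0.024   +0.200  +0.037  +0.000  +0.000


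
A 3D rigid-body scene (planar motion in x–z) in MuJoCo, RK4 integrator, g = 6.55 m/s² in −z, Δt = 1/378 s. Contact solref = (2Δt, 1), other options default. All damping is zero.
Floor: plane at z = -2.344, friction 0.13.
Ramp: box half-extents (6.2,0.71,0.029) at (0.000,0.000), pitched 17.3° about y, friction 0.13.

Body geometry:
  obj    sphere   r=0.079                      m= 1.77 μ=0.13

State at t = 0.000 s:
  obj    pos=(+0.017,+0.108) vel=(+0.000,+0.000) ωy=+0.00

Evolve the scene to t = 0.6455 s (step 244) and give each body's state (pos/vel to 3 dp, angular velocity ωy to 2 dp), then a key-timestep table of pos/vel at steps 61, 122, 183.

State at t = 0.6455 s:
  obj    pos=(+0.294,+0.022) vel=(+0.858,-0.267) ωy=+11.37

Key-timestep trajectory:
   step    t(s)  obj.x    obj.z    obj.vx   obj.vz 
     61  0.1614   +0.034  +0.102  +0.214  -0.067
    122  0.3228   +0.086  +0.086  +0.429  -0.134
    183  0.4841   +0.173  +0.059  +0.643  -0.200


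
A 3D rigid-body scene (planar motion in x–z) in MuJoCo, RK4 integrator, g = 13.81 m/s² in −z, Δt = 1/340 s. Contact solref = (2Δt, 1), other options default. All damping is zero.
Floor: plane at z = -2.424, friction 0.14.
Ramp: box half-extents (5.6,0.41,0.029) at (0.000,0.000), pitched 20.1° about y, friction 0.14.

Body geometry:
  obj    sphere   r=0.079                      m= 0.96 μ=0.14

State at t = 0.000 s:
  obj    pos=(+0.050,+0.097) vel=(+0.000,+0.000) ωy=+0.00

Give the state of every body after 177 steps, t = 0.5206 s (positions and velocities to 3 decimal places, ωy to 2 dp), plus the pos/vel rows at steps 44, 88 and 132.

State at t = 0.5206 s:
  obj    pos=(+0.481,-0.061) vel=(+1.657,-0.607) ωy=+22.33

Key-timestep trajectory:
   step    t(s)  obj.x    obj.z    obj.vx   obj.vz 
     44  0.1294   +0.077  +0.087  +0.412  -0.151
     88  0.2588   +0.157  +0.058  +0.824  -0.302
    132  0.3882   +0.290  +0.009  +1.236  -0.452


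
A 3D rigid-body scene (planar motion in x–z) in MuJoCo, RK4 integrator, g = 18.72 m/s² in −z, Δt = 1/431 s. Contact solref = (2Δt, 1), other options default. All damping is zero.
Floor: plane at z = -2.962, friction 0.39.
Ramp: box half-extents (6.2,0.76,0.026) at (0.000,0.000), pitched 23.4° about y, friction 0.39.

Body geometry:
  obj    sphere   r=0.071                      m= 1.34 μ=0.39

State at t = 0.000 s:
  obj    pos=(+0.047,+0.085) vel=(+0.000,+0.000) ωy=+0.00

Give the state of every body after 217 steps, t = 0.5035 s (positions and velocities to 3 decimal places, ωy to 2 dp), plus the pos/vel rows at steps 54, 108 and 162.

State at t = 0.5035 s:
  obj    pos=(+0.665,-0.182) vel=(+2.454,-1.062) ωy=+37.65

Key-timestep trajectory:
   step    t(s)  obj.x    obj.z    obj.vx   obj.vz 
     54  0.1253   +0.085  +0.069  +0.611  -0.264
    108  0.2506   +0.200  +0.019  +1.221  -0.529
    162  0.3759   +0.391  -0.064  +1.832  -0.793


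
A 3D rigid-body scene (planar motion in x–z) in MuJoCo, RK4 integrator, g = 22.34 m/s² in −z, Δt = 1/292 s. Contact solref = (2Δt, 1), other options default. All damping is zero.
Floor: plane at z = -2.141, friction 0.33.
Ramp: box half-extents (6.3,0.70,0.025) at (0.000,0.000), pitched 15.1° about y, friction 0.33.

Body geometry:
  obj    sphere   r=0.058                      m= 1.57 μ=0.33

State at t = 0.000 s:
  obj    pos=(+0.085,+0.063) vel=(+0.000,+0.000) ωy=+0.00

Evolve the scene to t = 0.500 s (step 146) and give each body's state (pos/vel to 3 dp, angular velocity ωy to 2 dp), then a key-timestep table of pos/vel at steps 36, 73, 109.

State at t = 0.500 s:
  obj    pos=(+0.587,-0.072) vel=(+2.007,-0.541) ωy=+35.83

Key-timestep trajectory:
   step    t(s)  obj.x    obj.z    obj.vx   obj.vz 
     36  0.1233   +0.116  +0.055  +0.495  -0.134
     73  0.2500   +0.210  +0.029  +1.003  -0.271
    109  0.3733   +0.365  -0.012  +1.498  -0.404


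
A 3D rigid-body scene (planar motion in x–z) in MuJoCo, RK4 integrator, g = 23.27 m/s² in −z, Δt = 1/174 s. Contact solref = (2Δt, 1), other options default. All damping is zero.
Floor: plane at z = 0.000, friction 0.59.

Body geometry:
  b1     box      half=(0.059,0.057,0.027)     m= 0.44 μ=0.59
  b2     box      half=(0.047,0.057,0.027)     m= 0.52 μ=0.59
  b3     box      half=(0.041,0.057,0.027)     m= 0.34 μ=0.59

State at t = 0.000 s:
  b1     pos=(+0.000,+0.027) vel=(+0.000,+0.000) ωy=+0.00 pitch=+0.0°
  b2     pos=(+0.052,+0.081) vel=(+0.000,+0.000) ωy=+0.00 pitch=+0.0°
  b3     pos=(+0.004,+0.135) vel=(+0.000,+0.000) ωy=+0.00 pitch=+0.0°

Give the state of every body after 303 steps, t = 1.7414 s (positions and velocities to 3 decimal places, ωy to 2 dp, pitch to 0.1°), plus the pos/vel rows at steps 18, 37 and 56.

State at t = 1.7414 s:
  b1     pos=(+0.000,+0.027) vel=(+0.000,+0.000) ωy=+0.00 pitch=+0.0°
  b2     pos=(+0.052,+0.081) vel=(+0.000,+0.000) ωy=+0.00 pitch=+0.1°
  b3     pos=(-0.034,+0.095) vel=(+0.000,+0.000) ωy=+0.00 pitch=-90.0°

Key-timestep trajectory:
   step    t(s)  b1.x    b1.z    b1.vx   b1.vz   b2.x    b2.z    b2.vx   b2.vz   b3.x    b3.z    b3.vx   b3.vz 
     18  0.1034   +0.000  +0.027  +0.000  +0.000   +0.052  +0.081  +0.001  +0.000   +0.001  +0.135  -0.081  -0.011
     37  0.2126   +0.000  +0.027  +0.000  +0.000   +0.052  +0.081  +0.000  +0.001   -0.024  +0.111  -0.339  -0.869
     56  0.3218   +0.000  +0.027  +0.002  +0.000   +0.052  +0.081  +0.003  -0.001   -0.033  +0.095  +0.121  +0.004


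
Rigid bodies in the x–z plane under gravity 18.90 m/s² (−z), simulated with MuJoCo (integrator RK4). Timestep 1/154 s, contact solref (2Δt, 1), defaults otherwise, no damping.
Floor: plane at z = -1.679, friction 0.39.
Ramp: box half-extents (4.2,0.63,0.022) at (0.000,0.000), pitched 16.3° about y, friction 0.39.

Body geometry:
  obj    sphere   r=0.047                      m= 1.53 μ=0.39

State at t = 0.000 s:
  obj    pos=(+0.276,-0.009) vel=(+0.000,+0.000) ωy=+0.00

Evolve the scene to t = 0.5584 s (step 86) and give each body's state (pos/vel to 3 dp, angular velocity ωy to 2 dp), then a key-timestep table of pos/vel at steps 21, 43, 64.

State at t = 0.5584 s:
  obj    pos=(+0.843,-0.175) vel=(+2.031,-0.594) ωy=+45.01

Key-timestep trajectory:
   step    t(s)  obj.x    obj.z    obj.vx   obj.vz 
     21  0.1364   +0.310  -0.019  +0.496  -0.145
     43  0.2792   +0.418  -0.050  +1.016  -0.297
     64  0.4156   +0.590  -0.101  +1.511  -0.442


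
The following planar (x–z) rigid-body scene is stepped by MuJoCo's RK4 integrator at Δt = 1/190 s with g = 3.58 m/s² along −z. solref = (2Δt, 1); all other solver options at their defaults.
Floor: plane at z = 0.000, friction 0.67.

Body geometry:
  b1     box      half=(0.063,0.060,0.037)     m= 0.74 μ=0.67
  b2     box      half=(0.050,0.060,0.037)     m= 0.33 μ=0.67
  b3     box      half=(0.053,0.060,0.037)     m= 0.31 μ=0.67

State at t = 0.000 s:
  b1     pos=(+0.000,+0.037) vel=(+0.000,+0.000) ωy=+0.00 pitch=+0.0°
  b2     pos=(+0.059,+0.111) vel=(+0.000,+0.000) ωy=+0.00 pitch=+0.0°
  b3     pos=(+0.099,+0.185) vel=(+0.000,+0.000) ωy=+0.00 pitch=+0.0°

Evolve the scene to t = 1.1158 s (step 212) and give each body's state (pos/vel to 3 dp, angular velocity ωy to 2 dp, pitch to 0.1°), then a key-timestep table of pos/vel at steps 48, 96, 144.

State at t = 1.1158 s:
  b1     pos=(+0.000,+0.037) vel=(+0.000,+0.000) ωy=+0.00 pitch=+0.0°
  b2     pos=(+0.108,+0.050) vel=(+0.000,+0.000) ωy=+0.00 pitch=+90.0°
  b3     pos=(+0.310,+0.037) vel=(+0.000,+0.000) ωy=+0.00 pitch=+180.0°

Key-timestep trajectory:
   step    t(s)  b1.x    b1.z    b1.vx   b1.vz   b2.x    b2.z    b2.vx   b2.vz   b3.x    b3.z    b3.vx   b3.vz 
     48  0.2526   +0.000  +0.037  +0.000  +0.000   +0.068  +0.111  +0.080  -0.010   +0.124  +0.173  +0.217  -0.131
     96  0.5053   +0.000  +0.037  +0.000  +0.000   +0.102  +0.077  +0.168  -0.429   +0.197  +0.061  +0.385  -0.401
    144  0.7579   +0.000  +0.037  +0.000  +0.000   +0.108  +0.050  +0.001  +0.001   +0.267  +0.064  +0.220  -0.041


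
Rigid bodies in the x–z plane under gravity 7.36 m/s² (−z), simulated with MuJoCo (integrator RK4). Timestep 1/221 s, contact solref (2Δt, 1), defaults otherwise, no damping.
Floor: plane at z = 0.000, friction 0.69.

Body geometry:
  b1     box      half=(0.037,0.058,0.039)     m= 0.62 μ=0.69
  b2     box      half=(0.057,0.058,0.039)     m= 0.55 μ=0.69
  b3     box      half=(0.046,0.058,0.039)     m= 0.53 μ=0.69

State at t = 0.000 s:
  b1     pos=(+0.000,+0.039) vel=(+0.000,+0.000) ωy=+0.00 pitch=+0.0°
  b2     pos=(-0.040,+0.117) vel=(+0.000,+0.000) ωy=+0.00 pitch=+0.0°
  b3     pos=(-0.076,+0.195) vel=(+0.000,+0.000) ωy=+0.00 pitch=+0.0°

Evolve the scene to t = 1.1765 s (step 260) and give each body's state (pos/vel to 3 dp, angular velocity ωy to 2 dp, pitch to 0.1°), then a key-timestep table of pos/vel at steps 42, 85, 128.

State at t = 1.1765 s:
  b1     pos=(+0.000,+0.039) vel=(+0.000,+0.000) ωy=+0.00 pitch=+0.0°
  b2     pos=(-0.089,+0.057) vel=(+0.000,+0.000) ωy=+0.00 pitch=-90.0°
  b3     pos=(-0.288,+0.039) vel=(+0.000,+0.000) ωy=+0.00 pitch=+180.0°

Key-timestep trajectory:
   step    t(s)  b1.x    b1.z    b1.vx   b1.vz   b2.x    b2.z    b2.vx   b2.vz   b3.x    b3.z    b3.vx   b3.vz 
     42  0.1900   +0.000  +0.039  +0.001  +0.000   -0.053  +0.114  -0.147  -0.066   -0.112  +0.175  -0.404  -0.312
     85  0.3846   +0.000  +0.039  +0.000  +0.000   -0.094  +0.059  -0.160  +0.156   -0.209  +0.049  -0.308  +0.336
    128  0.5792   +0.000  +0.039  +0.000  +0.000   -0.090  +0.057  +0.221  -0.144   -0.265  +0.055  -0.321  -0.142


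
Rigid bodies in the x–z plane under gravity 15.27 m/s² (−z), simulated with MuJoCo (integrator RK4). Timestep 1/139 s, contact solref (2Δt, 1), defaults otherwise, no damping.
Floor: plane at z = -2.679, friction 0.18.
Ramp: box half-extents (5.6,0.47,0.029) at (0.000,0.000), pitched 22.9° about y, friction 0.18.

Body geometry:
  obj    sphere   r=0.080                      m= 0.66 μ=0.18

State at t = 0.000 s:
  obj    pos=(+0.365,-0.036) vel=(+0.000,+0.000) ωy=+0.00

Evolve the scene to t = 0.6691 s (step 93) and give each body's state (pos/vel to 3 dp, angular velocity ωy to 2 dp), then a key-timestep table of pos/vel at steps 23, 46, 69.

State at t = 0.6691 s:
  obj    pos=(+1.240,-0.406) vel=(+2.616,-1.105) ωy=+35.48

Key-timestep trajectory:
   step    t(s)  obj.x    obj.z    obj.vx   obj.vz 
     23  0.1655   +0.419  -0.059  +0.647  -0.273
     46  0.3309   +0.579  -0.126  +1.294  -0.547
     69  0.4964   +0.847  -0.239  +1.941  -0.820


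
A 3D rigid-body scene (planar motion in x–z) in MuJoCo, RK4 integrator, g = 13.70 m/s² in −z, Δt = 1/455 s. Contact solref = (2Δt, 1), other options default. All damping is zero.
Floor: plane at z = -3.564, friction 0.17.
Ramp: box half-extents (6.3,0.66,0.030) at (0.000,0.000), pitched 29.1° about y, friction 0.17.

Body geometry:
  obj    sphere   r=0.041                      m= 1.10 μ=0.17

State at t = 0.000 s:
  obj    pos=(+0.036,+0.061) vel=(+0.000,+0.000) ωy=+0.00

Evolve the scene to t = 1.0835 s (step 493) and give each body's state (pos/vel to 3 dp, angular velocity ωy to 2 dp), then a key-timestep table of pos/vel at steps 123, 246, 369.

State at t = 1.0835 s:
  obj    pos=(+2.477,-1.298) vel=(+4.506,-2.508) ωy=+125.75

Key-timestep trajectory:
   step    t(s)  obj.x    obj.z    obj.vx   obj.vz 
    123  0.2703   +0.188  -0.023  +1.124  -0.626
    246  0.5407   +0.644  -0.277  +2.248  -1.251
    369  0.8110   +1.404  -0.700  +3.373  -1.877
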